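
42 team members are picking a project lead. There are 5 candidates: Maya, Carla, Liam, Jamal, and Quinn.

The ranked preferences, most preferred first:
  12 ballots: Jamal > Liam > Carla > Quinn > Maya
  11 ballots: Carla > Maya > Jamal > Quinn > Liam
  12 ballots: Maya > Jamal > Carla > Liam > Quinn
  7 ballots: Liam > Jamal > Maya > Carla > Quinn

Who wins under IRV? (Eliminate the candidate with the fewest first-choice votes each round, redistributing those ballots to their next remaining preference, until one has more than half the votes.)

Maya

Round 1: Maya 12, Carla 11, Liam 7, Jamal 12, Quinn 0. Quinn eliminated.
Round 2: Maya 12, Carla 11, Liam 7, Jamal 12. Liam eliminated.
Round 3: Maya 12, Carla 11, Jamal 19. Carla eliminated.
Round 4: Maya 23, Jamal 19. Maya has a majority (≥22).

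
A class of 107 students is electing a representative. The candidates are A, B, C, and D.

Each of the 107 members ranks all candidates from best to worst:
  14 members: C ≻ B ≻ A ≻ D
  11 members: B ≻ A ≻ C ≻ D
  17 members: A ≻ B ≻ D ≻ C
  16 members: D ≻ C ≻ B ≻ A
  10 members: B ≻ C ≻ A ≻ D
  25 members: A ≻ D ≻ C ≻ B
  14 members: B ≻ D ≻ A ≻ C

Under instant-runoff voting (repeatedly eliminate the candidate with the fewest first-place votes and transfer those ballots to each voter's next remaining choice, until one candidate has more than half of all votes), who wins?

Round 1: A 42, B 35, C 14, D 16. C eliminated.
Round 2: A 42, B 49, D 16. D eliminated.
Round 3: A 42, B 65. B has a majority (≥54).

B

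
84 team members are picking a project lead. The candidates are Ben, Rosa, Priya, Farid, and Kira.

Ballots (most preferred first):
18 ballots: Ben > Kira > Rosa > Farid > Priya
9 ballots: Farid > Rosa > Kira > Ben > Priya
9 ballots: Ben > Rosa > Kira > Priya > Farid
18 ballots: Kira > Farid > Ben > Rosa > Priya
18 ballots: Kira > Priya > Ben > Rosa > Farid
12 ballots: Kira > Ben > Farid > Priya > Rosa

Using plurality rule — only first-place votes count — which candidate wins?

First-place votes: Ben 27, Rosa 0, Priya 0, Farid 9, Kira 48.

Kira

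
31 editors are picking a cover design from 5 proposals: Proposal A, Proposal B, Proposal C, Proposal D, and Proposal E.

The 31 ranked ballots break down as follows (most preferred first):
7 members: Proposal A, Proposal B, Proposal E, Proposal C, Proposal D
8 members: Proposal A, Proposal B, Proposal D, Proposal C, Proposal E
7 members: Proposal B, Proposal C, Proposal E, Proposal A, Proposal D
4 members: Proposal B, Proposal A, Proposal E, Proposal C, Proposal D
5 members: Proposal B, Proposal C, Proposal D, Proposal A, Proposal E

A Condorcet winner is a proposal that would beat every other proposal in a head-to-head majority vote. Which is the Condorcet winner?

Proposal B

Proposal B vs Proposal A: 16–15
Proposal B vs Proposal C: 31–0
Proposal B vs Proposal D: 31–0
Proposal B vs Proposal E: 31–0
Proposal B beats every other proposal.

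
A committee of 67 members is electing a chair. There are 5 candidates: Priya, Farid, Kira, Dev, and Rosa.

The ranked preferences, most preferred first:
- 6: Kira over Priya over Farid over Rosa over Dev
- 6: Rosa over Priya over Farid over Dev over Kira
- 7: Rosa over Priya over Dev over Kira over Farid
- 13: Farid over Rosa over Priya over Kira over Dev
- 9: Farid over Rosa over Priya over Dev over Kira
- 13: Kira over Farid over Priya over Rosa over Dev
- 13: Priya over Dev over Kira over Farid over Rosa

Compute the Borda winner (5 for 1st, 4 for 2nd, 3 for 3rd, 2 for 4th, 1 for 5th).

Priya

Priya: 6×4 + 6×4 + 7×4 + 13×3 + 9×3 + 13×3 + 13×5 = 246
Farid: 6×3 + 6×3 + 7×1 + 13×5 + 9×5 + 13×4 + 13×2 = 231
Kira: 6×5 + 6×1 + 7×2 + 13×2 + 9×1 + 13×5 + 13×3 = 189
Dev: 6×1 + 6×2 + 7×3 + 13×1 + 9×2 + 13×1 + 13×4 = 135
Rosa: 6×2 + 6×5 + 7×5 + 13×4 + 9×4 + 13×2 + 13×1 = 204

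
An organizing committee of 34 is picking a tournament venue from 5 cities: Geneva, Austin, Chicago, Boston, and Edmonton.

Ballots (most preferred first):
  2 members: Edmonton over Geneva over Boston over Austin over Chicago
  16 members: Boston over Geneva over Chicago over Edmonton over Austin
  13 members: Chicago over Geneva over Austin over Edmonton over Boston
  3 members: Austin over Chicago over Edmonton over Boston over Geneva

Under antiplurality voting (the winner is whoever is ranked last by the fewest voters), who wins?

Edmonton

Last-place votes: Geneva 3, Austin 16, Chicago 2, Boston 13, Edmonton 0.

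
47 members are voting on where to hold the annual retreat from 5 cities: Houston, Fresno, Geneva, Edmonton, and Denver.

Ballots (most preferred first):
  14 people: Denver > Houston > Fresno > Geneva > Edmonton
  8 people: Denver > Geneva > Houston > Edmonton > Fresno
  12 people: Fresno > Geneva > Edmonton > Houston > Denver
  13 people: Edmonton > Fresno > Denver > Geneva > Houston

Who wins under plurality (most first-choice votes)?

Denver

First-place votes: Houston 0, Fresno 12, Geneva 0, Edmonton 13, Denver 22.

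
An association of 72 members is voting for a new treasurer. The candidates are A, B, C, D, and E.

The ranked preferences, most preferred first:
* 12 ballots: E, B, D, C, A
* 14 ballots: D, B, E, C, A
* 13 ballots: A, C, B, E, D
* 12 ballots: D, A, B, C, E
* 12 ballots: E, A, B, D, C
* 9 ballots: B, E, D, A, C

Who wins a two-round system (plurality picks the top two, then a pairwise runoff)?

E

Round 1 first-place votes: A 13, B 9, C 0, D 26, E 24. D and E advance.
Runoff: D is ranked above E on 26 ballots, E above D on 46.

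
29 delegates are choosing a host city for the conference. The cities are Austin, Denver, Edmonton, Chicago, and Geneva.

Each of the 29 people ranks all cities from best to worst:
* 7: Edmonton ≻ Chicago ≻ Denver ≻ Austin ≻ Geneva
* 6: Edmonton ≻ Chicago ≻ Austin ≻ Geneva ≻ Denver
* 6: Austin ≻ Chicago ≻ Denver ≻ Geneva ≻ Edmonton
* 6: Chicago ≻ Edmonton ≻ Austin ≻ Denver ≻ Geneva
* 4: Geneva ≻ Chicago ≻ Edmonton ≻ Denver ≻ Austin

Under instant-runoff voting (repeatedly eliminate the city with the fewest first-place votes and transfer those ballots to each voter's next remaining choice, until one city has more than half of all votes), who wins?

Round 1: Austin 6, Denver 0, Edmonton 13, Chicago 6, Geneva 4. Denver eliminated.
Round 2: Austin 6, Edmonton 13, Chicago 6, Geneva 4. Geneva eliminated.
Round 3: Austin 6, Edmonton 13, Chicago 10. Austin eliminated.
Round 4: Edmonton 13, Chicago 16. Chicago has a majority (≥15).

Chicago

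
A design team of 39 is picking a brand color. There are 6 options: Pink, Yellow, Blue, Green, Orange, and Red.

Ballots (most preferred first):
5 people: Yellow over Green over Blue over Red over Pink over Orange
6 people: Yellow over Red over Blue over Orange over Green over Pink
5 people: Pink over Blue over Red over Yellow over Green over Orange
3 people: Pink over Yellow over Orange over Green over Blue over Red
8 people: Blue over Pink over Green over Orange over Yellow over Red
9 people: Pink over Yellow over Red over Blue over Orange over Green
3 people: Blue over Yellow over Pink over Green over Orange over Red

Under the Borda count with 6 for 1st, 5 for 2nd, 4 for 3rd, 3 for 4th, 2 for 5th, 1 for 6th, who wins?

Yellow

Pink: 5×2 + 6×1 + 5×6 + 3×6 + 8×5 + 9×6 + 3×4 = 170
Yellow: 5×6 + 6×6 + 5×3 + 3×5 + 8×2 + 9×5 + 3×5 = 172
Blue: 5×4 + 6×4 + 5×5 + 3×2 + 8×6 + 9×3 + 3×6 = 168
Green: 5×5 + 6×2 + 5×2 + 3×3 + 8×4 + 9×1 + 3×3 = 106
Orange: 5×1 + 6×3 + 5×1 + 3×4 + 8×3 + 9×2 + 3×2 = 88
Red: 5×3 + 6×5 + 5×4 + 3×1 + 8×1 + 9×4 + 3×1 = 115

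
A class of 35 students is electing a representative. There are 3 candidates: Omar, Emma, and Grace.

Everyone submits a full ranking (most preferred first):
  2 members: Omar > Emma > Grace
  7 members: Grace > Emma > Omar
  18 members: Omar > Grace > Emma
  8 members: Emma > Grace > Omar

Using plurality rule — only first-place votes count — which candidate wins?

Omar

First-place votes: Omar 20, Emma 8, Grace 7.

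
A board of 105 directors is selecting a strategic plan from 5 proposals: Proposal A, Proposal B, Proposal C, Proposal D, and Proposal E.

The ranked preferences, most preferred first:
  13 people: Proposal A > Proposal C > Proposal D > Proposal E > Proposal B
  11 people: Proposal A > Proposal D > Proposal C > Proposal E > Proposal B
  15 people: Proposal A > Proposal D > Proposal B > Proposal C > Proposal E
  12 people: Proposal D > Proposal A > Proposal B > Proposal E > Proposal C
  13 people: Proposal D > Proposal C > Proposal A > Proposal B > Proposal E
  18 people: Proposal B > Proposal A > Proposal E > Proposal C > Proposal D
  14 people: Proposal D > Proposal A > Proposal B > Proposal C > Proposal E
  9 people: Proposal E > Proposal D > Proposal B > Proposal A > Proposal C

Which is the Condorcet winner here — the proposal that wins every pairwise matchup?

Proposal A

Proposal A vs Proposal B: 78–27
Proposal A vs Proposal C: 92–13
Proposal A vs Proposal D: 57–48
Proposal A vs Proposal E: 96–9
Proposal A beats every other proposal.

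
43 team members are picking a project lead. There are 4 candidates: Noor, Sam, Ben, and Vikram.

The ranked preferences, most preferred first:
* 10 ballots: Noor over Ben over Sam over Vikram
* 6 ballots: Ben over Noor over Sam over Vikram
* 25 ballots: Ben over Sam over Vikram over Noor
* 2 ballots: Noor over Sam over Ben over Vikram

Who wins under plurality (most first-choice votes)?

First-place votes: Noor 12, Sam 0, Ben 31, Vikram 0.

Ben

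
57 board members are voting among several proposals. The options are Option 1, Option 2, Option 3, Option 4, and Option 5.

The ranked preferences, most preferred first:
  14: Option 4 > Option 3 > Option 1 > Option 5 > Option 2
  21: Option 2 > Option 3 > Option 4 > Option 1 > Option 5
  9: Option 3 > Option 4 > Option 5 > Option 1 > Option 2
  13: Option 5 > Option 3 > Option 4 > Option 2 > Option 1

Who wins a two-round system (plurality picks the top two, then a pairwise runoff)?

Round 1 first-place votes: Option 1 0, Option 2 21, Option 3 9, Option 4 14, Option 5 13. Option 2 and Option 4 advance.
Runoff: Option 2 is ranked above Option 4 on 21 ballots, Option 4 above Option 2 on 36.

Option 4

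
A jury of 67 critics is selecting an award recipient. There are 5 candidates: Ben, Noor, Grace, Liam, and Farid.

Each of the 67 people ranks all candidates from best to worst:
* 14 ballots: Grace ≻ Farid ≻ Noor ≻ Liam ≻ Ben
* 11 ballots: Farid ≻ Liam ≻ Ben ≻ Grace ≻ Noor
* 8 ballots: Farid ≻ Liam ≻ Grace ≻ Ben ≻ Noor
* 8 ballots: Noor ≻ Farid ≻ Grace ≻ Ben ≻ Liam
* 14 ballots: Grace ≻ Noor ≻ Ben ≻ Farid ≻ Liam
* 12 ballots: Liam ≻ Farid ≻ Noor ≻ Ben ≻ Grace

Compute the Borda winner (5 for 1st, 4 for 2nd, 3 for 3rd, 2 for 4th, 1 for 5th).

Ben: 14×1 + 11×3 + 8×2 + 8×2 + 14×3 + 12×2 = 145
Noor: 14×3 + 11×1 + 8×1 + 8×5 + 14×4 + 12×3 = 193
Grace: 14×5 + 11×2 + 8×3 + 8×3 + 14×5 + 12×1 = 222
Liam: 14×2 + 11×4 + 8×4 + 8×1 + 14×1 + 12×5 = 186
Farid: 14×4 + 11×5 + 8×5 + 8×4 + 14×2 + 12×4 = 259

Farid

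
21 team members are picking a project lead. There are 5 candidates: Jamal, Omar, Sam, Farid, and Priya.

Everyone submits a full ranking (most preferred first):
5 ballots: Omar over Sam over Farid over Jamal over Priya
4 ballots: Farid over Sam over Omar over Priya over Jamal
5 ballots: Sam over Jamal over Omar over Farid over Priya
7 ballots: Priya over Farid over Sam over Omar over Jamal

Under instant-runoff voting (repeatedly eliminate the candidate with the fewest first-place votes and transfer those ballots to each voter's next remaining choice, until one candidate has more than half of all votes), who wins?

Round 1: Jamal 0, Omar 5, Sam 5, Farid 4, Priya 7. Jamal eliminated.
Round 2: Omar 5, Sam 5, Farid 4, Priya 7. Farid eliminated.
Round 3: Omar 5, Sam 9, Priya 7. Omar eliminated.
Round 4: Sam 14, Priya 7. Sam has a majority (≥11).

Sam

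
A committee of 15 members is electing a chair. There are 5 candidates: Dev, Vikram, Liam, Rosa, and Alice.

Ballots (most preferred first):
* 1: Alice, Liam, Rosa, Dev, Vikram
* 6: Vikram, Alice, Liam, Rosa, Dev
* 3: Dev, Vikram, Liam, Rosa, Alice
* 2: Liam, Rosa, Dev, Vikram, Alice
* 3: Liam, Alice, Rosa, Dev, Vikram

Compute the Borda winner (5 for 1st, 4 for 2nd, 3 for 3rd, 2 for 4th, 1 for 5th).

Liam

Dev: 1×2 + 6×1 + 3×5 + 2×3 + 3×2 = 35
Vikram: 1×1 + 6×5 + 3×4 + 2×2 + 3×1 = 50
Liam: 1×4 + 6×3 + 3×3 + 2×5 + 3×5 = 56
Rosa: 1×3 + 6×2 + 3×2 + 2×4 + 3×3 = 38
Alice: 1×5 + 6×4 + 3×1 + 2×1 + 3×4 = 46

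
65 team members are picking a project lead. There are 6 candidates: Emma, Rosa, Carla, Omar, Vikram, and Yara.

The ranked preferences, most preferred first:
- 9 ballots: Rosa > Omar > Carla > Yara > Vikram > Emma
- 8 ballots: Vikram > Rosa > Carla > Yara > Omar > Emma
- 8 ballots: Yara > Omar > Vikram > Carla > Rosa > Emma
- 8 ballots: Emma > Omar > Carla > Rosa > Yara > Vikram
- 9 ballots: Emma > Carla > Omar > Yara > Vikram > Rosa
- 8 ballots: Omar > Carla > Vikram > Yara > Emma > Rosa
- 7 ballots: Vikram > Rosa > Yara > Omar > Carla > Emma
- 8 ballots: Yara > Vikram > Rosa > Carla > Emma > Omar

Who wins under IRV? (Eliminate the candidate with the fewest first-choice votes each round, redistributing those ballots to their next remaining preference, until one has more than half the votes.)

Yara

Round 1: Emma 17, Rosa 9, Carla 0, Omar 8, Vikram 15, Yara 16. Carla eliminated.
Round 2: Emma 17, Rosa 9, Omar 8, Vikram 15, Yara 16. Omar eliminated.
Round 3: Emma 17, Rosa 9, Vikram 23, Yara 16. Rosa eliminated.
Round 4: Emma 17, Vikram 23, Yara 25. Emma eliminated.
Round 5: Vikram 23, Yara 42. Yara has a majority (≥33).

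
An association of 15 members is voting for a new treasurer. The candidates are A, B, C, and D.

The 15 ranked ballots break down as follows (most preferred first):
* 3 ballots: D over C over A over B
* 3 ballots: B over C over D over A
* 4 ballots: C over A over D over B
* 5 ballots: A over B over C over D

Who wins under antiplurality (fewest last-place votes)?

C

Last-place votes: A 3, B 7, C 0, D 5.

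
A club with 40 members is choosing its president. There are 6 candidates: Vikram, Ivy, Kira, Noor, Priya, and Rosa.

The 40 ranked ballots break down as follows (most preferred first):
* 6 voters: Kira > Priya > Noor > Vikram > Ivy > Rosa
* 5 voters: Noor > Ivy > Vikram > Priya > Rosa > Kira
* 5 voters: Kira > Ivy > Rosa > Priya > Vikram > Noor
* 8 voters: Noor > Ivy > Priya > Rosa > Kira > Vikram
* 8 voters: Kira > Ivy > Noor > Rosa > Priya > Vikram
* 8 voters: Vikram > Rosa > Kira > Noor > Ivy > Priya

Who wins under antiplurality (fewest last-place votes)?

Last-place votes: Vikram 16, Ivy 0, Kira 5, Noor 5, Priya 8, Rosa 6.

Ivy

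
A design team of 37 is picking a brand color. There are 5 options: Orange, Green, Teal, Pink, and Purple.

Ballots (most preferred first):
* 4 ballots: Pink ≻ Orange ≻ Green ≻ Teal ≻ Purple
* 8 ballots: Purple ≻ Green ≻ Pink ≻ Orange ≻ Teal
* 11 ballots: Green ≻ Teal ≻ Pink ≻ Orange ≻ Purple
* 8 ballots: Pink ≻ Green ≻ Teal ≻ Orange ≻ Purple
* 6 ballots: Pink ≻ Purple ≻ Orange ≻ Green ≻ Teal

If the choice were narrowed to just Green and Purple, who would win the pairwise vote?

Green

Green is ranked above Purple on 23 ballots; Purple above Green on 14.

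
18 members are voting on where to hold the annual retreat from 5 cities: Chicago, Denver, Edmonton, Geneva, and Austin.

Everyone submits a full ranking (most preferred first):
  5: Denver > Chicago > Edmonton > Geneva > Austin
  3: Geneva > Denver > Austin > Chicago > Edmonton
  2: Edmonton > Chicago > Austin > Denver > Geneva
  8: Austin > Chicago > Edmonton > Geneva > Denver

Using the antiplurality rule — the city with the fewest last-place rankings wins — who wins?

Last-place votes: Chicago 0, Denver 8, Edmonton 3, Geneva 2, Austin 5.

Chicago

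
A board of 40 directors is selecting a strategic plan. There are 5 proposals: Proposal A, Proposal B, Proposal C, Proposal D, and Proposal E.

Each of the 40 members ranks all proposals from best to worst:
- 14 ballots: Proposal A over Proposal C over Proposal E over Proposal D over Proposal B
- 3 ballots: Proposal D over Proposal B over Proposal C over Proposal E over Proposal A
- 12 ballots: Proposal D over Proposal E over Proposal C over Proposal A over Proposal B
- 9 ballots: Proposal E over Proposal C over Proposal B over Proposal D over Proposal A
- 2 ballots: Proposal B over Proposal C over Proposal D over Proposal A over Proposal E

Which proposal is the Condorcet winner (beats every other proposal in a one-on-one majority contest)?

Proposal E vs Proposal A: 24–16
Proposal E vs Proposal B: 35–5
Proposal E vs Proposal C: 21–19
Proposal E vs Proposal D: 23–17
Proposal E beats every other proposal.

Proposal E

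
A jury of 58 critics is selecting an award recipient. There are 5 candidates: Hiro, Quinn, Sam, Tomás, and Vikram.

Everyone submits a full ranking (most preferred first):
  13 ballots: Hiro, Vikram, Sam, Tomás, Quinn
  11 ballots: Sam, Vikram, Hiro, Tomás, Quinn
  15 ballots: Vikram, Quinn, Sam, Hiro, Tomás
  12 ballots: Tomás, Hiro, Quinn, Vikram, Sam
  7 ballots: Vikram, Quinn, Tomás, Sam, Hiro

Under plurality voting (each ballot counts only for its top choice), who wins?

Vikram

First-place votes: Hiro 13, Quinn 0, Sam 11, Tomás 12, Vikram 22.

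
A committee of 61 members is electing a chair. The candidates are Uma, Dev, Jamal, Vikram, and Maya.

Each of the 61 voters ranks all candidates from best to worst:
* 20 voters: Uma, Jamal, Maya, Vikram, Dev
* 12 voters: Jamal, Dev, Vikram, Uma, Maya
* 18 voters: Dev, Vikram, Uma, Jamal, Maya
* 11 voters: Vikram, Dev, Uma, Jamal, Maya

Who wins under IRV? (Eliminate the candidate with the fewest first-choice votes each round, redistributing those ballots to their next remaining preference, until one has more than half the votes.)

Dev

Round 1: Uma 20, Dev 18, Jamal 12, Vikram 11, Maya 0. Maya eliminated.
Round 2: Uma 20, Dev 18, Jamal 12, Vikram 11. Vikram eliminated.
Round 3: Uma 20, Dev 29, Jamal 12. Jamal eliminated.
Round 4: Uma 20, Dev 41. Dev has a majority (≥31).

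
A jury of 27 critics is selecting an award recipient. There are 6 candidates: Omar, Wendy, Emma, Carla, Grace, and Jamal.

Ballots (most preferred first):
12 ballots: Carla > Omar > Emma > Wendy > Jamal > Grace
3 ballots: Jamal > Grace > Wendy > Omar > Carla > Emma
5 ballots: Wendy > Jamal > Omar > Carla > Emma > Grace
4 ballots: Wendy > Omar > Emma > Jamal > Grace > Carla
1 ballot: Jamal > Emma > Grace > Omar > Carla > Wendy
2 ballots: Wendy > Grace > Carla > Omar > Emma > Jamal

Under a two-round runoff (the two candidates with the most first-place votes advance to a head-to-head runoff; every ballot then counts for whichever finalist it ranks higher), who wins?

Wendy

Round 1 first-place votes: Omar 0, Wendy 11, Emma 0, Carla 12, Grace 0, Jamal 4. Carla and Wendy advance.
Runoff: Carla is ranked above Wendy on 13 ballots, Wendy above Carla on 14.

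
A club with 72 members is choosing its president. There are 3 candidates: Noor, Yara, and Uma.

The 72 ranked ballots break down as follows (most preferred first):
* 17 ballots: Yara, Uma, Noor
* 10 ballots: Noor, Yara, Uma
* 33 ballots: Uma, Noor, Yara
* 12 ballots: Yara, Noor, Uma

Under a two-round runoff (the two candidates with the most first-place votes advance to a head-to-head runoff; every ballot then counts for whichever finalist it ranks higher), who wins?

Round 1 first-place votes: Noor 10, Yara 29, Uma 33. Uma and Yara advance.
Runoff: Uma is ranked above Yara on 33 ballots, Yara above Uma on 39.

Yara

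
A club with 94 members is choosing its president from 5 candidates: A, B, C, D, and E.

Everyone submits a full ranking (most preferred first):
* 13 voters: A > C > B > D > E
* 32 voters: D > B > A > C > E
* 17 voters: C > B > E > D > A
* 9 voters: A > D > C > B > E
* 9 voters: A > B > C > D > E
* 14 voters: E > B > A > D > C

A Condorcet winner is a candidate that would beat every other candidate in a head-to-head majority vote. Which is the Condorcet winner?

B vs A: 63–31
B vs C: 55–39
B vs D: 53–41
B vs E: 80–14
B beats every other candidate.

B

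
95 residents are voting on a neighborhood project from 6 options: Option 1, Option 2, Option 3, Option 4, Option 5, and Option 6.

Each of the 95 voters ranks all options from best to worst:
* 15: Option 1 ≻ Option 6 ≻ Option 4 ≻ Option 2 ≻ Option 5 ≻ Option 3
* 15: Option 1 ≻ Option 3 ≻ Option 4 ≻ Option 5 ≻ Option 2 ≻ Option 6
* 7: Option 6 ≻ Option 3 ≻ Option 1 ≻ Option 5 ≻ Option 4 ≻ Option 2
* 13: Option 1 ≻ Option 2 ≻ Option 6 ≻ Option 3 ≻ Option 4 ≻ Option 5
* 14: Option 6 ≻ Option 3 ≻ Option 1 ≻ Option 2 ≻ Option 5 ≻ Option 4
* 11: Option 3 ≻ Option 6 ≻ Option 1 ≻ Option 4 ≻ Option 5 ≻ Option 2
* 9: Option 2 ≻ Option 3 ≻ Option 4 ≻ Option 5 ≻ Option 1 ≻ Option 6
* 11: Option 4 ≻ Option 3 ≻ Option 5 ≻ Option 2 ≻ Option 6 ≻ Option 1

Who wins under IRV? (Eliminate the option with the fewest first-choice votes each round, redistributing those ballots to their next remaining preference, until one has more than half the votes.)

Option 3

Round 1: Option 1 43, Option 2 9, Option 3 11, Option 4 11, Option 5 0, Option 6 21. Option 5 eliminated.
Round 2: Option 1 43, Option 2 9, Option 3 11, Option 4 11, Option 6 21. Option 2 eliminated.
Round 3: Option 1 43, Option 3 20, Option 4 11, Option 6 21. Option 4 eliminated.
Round 4: Option 1 43, Option 3 31, Option 6 21. Option 6 eliminated.
Round 5: Option 1 43, Option 3 52. Option 3 has a majority (≥48).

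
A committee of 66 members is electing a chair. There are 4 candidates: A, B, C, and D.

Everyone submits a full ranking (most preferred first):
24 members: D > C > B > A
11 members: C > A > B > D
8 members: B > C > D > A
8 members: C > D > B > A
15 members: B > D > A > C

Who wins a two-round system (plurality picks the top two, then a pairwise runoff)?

Round 1 first-place votes: A 0, B 23, C 19, D 24. D and B advance.
Runoff: D is ranked above B on 32 ballots, B above D on 34.

B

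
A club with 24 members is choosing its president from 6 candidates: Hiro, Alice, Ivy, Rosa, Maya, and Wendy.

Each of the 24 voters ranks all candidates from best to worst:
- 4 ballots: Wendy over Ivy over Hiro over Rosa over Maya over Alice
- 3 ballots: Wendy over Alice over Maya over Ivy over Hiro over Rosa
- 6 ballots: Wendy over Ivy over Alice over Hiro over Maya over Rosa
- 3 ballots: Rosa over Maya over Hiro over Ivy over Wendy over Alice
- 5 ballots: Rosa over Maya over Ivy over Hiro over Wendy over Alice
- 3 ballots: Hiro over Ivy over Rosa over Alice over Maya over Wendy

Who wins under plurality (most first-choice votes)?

Wendy

First-place votes: Hiro 3, Alice 0, Ivy 0, Rosa 8, Maya 0, Wendy 13.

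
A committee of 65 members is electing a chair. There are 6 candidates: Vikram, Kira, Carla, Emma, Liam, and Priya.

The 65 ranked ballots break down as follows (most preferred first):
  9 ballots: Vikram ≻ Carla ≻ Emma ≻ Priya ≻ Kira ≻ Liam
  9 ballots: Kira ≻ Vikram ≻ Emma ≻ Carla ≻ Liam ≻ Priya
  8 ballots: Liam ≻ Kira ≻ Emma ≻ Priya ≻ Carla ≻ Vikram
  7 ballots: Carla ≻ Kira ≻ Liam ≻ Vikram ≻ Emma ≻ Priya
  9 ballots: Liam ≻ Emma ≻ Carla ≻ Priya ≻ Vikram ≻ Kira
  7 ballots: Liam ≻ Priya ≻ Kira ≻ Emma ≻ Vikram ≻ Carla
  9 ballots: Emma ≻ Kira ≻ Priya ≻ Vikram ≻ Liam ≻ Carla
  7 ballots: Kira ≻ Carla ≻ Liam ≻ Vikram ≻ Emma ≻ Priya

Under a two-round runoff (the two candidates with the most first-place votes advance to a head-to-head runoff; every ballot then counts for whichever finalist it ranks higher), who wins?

Kira

Round 1 first-place votes: Vikram 9, Kira 16, Carla 7, Emma 9, Liam 24, Priya 0. Liam and Kira advance.
Runoff: Liam is ranked above Kira on 24 ballots, Kira above Liam on 41.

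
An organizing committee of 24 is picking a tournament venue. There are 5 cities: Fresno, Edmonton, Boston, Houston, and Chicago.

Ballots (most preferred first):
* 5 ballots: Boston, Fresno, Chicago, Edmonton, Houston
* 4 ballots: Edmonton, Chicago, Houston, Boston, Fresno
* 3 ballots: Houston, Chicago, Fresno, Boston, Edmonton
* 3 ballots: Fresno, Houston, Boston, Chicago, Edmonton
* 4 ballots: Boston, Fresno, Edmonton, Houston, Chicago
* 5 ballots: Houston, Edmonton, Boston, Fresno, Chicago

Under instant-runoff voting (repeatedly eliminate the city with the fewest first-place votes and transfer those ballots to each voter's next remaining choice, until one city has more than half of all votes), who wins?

Round 1: Fresno 3, Edmonton 4, Boston 9, Houston 8, Chicago 0. Chicago eliminated.
Round 2: Fresno 3, Edmonton 4, Boston 9, Houston 8. Fresno eliminated.
Round 3: Edmonton 4, Boston 9, Houston 11. Edmonton eliminated.
Round 4: Boston 9, Houston 15. Houston has a majority (≥13).

Houston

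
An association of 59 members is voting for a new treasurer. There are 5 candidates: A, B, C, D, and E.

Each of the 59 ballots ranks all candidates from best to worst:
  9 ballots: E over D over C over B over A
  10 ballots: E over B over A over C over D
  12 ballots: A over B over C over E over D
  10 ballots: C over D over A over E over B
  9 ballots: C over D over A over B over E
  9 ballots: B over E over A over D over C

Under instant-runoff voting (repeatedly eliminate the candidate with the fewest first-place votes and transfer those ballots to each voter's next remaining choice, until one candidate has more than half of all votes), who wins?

C

Round 1: A 12, B 9, C 19, D 0, E 19. D eliminated.
Round 2: A 12, B 9, C 19, E 19. B eliminated.
Round 3: A 12, C 19, E 28. A eliminated.
Round 4: C 31, E 28. C has a majority (≥30).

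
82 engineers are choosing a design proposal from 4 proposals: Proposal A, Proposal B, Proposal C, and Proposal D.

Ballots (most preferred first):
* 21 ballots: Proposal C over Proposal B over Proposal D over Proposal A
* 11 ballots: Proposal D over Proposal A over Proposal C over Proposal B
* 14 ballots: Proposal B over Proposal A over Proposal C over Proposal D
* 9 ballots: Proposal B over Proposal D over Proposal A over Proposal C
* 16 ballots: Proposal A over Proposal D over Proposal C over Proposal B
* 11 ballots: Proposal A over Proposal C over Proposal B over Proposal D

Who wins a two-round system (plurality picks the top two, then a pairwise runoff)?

Proposal B

Round 1 first-place votes: Proposal A 27, Proposal B 23, Proposal C 21, Proposal D 11. Proposal A and Proposal B advance.
Runoff: Proposal A is ranked above Proposal B on 38 ballots, Proposal B above Proposal A on 44.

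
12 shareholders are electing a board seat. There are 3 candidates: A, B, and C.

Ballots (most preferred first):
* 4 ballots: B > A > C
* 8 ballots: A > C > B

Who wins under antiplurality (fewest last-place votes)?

Last-place votes: A 0, B 8, C 4.

A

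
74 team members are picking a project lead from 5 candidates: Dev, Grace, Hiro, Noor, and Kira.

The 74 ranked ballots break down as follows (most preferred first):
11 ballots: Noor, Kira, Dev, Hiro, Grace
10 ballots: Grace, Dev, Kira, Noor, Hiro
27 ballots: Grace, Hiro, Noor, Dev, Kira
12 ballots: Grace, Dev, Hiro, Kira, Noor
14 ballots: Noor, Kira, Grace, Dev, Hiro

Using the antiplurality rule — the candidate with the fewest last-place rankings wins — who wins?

Last-place votes: Dev 0, Grace 11, Hiro 24, Noor 12, Kira 27.

Dev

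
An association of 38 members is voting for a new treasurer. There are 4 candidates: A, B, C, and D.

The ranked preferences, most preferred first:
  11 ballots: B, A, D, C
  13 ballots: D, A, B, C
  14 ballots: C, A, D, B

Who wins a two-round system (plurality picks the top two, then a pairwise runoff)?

Round 1 first-place votes: A 0, B 11, C 14, D 13. C and D advance.
Runoff: C is ranked above D on 14 ballots, D above C on 24.

D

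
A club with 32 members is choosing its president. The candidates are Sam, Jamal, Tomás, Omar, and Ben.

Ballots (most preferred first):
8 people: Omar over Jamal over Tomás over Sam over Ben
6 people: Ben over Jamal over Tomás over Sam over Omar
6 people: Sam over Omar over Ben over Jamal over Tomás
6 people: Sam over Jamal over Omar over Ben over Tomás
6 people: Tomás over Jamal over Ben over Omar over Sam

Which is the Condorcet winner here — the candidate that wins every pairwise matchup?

Jamal vs Sam: 20–12
Jamal vs Tomás: 26–6
Jamal vs Omar: 18–14
Jamal vs Ben: 20–12
Jamal beats every other candidate.

Jamal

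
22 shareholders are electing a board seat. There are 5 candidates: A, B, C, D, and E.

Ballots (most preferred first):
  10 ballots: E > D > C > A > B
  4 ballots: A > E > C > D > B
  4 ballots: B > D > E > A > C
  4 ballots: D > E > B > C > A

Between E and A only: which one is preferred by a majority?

E

E is ranked above A on 18 ballots; A above E on 4.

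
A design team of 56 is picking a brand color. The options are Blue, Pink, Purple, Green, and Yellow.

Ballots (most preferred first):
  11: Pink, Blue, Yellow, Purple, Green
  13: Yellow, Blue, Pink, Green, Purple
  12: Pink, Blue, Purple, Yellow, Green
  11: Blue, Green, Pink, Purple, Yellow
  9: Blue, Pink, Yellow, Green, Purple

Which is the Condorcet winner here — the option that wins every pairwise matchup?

Blue vs Pink: 33–23
Blue vs Purple: 56–0
Blue vs Green: 56–0
Blue vs Yellow: 43–13
Blue beats every other option.

Blue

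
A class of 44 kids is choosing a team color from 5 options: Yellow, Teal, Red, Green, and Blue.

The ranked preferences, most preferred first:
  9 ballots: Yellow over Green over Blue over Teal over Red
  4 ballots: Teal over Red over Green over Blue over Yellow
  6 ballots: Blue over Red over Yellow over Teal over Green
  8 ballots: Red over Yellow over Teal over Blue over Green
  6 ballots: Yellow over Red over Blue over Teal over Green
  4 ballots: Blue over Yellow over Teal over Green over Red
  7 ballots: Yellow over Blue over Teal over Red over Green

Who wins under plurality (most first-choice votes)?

Yellow

First-place votes: Yellow 22, Teal 4, Red 8, Green 0, Blue 10.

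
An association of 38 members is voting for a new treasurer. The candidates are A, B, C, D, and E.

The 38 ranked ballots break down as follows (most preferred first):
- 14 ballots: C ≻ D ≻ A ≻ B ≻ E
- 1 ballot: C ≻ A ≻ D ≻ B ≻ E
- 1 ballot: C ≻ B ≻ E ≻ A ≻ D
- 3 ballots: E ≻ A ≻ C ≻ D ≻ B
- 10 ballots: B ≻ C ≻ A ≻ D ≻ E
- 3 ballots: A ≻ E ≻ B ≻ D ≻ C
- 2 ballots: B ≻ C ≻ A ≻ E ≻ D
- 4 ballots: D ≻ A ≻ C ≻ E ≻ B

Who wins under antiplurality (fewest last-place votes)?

Last-place votes: A 0, B 7, C 3, D 3, E 25.

A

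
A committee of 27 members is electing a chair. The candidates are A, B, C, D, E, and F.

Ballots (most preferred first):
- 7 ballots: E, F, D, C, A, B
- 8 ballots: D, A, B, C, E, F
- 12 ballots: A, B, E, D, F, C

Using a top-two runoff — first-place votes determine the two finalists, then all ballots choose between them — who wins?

Round 1 first-place votes: A 12, B 0, C 0, D 8, E 7, F 0. A and D advance.
Runoff: A is ranked above D on 12 ballots, D above A on 15.

D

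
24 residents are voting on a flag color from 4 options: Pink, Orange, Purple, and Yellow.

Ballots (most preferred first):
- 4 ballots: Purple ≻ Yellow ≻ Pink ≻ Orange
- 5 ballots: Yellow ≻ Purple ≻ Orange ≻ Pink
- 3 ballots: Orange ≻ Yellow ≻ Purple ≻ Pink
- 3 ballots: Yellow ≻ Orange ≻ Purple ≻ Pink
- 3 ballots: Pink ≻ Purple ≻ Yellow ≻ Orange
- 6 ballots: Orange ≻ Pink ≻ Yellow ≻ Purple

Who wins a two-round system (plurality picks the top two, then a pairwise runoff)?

Round 1 first-place votes: Pink 3, Orange 9, Purple 4, Yellow 8. Orange and Yellow advance.
Runoff: Orange is ranked above Yellow on 9 ballots, Yellow above Orange on 15.

Yellow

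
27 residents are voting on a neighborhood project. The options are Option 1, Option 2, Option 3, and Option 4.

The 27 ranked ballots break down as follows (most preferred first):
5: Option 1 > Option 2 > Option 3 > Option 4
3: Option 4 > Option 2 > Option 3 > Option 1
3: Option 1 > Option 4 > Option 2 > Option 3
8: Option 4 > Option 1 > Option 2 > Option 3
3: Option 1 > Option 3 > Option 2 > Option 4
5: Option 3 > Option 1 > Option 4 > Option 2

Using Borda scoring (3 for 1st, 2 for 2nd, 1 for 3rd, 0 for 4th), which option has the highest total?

Option 1

Option 1: 5×3 + 3×0 + 3×3 + 8×2 + 3×3 + 5×2 = 59
Option 2: 5×2 + 3×2 + 3×1 + 8×1 + 3×1 + 5×0 = 30
Option 3: 5×1 + 3×1 + 3×0 + 8×0 + 3×2 + 5×3 = 29
Option 4: 5×0 + 3×3 + 3×2 + 8×3 + 3×0 + 5×1 = 44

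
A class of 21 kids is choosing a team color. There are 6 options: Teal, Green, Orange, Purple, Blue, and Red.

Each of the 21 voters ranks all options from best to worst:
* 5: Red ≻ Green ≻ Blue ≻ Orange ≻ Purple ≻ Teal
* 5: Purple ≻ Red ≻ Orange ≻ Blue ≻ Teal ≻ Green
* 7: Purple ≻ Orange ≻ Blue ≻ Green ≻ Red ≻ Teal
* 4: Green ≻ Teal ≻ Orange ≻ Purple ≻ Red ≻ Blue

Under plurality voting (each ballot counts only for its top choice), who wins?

First-place votes: Teal 0, Green 4, Orange 0, Purple 12, Blue 0, Red 5.

Purple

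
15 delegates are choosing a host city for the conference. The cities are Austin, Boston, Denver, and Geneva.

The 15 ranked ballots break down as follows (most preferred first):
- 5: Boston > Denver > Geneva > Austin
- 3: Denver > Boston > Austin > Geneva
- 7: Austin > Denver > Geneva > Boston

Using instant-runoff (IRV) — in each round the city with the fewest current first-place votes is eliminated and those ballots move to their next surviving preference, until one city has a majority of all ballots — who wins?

Round 1: Austin 7, Boston 5, Denver 3, Geneva 0. Geneva eliminated.
Round 2: Austin 7, Boston 5, Denver 3. Denver eliminated.
Round 3: Austin 7, Boston 8. Boston has a majority (≥8).

Boston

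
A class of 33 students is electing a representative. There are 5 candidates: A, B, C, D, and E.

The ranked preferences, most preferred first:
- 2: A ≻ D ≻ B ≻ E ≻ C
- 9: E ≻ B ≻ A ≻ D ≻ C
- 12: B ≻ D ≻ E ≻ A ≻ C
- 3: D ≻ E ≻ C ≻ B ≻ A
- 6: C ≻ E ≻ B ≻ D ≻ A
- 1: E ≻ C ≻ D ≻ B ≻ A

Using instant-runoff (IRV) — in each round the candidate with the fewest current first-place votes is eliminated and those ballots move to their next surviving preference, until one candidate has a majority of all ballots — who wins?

E

Round 1: A 2, B 12, C 6, D 3, E 10. A eliminated.
Round 2: B 12, C 6, D 5, E 10. D eliminated.
Round 3: B 14, C 6, E 13. C eliminated.
Round 4: B 14, E 19. E has a majority (≥17).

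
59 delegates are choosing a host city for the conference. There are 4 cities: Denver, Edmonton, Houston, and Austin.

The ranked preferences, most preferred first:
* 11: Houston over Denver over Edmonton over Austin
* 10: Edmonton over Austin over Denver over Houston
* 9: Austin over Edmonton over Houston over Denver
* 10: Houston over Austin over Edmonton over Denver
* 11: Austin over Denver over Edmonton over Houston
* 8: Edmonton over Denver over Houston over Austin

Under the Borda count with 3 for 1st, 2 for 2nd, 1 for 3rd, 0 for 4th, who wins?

Edmonton

Denver: 11×2 + 10×1 + 9×0 + 10×0 + 11×2 + 8×2 = 70
Edmonton: 11×1 + 10×3 + 9×2 + 10×1 + 11×1 + 8×3 = 104
Houston: 11×3 + 10×0 + 9×1 + 10×3 + 11×0 + 8×1 = 80
Austin: 11×0 + 10×2 + 9×3 + 10×2 + 11×3 + 8×0 = 100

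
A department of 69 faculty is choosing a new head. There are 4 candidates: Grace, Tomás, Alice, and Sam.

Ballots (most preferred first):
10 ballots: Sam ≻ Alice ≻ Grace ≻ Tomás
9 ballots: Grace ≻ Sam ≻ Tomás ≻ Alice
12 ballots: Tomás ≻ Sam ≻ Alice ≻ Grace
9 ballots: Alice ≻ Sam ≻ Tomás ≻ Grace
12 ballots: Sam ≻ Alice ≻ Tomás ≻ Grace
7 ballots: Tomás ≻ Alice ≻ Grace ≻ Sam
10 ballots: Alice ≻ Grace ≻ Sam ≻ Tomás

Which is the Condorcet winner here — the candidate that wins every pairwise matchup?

Sam vs Grace: 43–26
Sam vs Tomás: 50–19
Sam vs Alice: 43–26
Sam beats every other candidate.

Sam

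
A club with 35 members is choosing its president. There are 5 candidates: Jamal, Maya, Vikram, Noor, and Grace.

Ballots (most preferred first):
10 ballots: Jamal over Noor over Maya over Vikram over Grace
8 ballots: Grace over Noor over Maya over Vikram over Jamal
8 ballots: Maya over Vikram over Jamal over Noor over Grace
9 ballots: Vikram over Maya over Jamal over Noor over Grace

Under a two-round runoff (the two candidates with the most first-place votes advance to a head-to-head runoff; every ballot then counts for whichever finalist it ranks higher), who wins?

Vikram

Round 1 first-place votes: Jamal 10, Maya 8, Vikram 9, Noor 0, Grace 8. Jamal and Vikram advance.
Runoff: Jamal is ranked above Vikram on 10 ballots, Vikram above Jamal on 25.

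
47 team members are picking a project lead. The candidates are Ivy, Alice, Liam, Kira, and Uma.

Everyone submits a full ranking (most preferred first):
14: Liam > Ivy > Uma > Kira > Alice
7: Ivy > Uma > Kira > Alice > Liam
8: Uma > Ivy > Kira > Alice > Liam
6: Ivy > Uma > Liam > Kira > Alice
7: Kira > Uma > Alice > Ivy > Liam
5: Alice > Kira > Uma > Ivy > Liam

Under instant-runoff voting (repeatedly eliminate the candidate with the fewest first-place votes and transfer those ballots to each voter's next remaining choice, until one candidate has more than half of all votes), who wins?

Round 1: Ivy 13, Alice 5, Liam 14, Kira 7, Uma 8. Alice eliminated.
Round 2: Ivy 13, Liam 14, Kira 12, Uma 8. Uma eliminated.
Round 3: Ivy 21, Liam 14, Kira 12. Kira eliminated.
Round 4: Ivy 33, Liam 14. Ivy has a majority (≥24).

Ivy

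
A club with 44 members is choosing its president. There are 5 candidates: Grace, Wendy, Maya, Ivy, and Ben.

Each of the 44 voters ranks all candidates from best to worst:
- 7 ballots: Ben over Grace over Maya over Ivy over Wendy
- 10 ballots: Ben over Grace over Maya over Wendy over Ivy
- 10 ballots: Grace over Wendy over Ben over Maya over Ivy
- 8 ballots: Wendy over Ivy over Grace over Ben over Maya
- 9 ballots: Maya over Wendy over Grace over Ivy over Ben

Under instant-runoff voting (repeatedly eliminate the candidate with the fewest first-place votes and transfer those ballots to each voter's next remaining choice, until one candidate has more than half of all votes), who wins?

Grace

Round 1: Grace 10, Wendy 8, Maya 9, Ivy 0, Ben 17. Ivy eliminated.
Round 2: Grace 10, Wendy 8, Maya 9, Ben 17. Wendy eliminated.
Round 3: Grace 18, Maya 9, Ben 17. Maya eliminated.
Round 4: Grace 27, Ben 17. Grace has a majority (≥23).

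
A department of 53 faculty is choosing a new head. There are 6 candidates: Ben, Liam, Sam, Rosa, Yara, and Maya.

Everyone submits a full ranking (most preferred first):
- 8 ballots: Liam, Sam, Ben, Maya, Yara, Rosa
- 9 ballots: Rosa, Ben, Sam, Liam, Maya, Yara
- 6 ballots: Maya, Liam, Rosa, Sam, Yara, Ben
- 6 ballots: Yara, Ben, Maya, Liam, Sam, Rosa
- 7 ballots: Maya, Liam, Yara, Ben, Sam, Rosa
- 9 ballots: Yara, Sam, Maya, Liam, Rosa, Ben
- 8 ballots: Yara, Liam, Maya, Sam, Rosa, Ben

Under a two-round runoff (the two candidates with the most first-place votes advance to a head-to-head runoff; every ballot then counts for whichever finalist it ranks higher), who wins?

Round 1 first-place votes: Ben 0, Liam 8, Sam 0, Rosa 9, Yara 23, Maya 13. Yara and Maya advance.
Runoff: Yara is ranked above Maya on 23 ballots, Maya above Yara on 30.

Maya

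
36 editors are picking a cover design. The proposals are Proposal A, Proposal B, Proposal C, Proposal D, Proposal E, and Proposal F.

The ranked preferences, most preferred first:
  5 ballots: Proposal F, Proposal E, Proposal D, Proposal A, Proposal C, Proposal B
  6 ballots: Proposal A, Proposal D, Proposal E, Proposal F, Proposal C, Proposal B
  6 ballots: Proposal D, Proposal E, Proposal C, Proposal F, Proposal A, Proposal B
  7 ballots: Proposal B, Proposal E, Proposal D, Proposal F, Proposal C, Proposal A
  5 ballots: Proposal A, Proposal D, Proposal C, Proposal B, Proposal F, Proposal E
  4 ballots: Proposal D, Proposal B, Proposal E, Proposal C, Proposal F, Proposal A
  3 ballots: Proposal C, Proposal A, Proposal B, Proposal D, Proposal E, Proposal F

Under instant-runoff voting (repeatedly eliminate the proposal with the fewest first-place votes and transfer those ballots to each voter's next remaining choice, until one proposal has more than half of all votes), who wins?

Round 1: Proposal A 11, Proposal B 7, Proposal C 3, Proposal D 10, Proposal E 0, Proposal F 5. Proposal E eliminated.
Round 2: Proposal A 11, Proposal B 7, Proposal C 3, Proposal D 10, Proposal F 5. Proposal C eliminated.
Round 3: Proposal A 14, Proposal B 7, Proposal D 10, Proposal F 5. Proposal F eliminated.
Round 4: Proposal A 14, Proposal B 7, Proposal D 15. Proposal B eliminated.
Round 5: Proposal A 14, Proposal D 22. Proposal D has a majority (≥19).

Proposal D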